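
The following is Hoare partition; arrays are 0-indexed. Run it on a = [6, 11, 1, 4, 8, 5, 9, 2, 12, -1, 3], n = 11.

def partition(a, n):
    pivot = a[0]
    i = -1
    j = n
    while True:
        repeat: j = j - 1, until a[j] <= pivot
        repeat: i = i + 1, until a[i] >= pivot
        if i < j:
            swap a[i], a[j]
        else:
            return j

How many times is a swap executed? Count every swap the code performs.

pivot = a[0] = 6; i = -1, j = 11
j→10 (a[10]=3≤6), i→0 (a[0]=6≥6); i<j, swap → [3, 11, 1, 4, 8, 5, 9, 2, 12, -1, 6]
j→9 (a[9]=-1≤6), i→1 (a[1]=11≥6); i<j, swap → [3, -1, 1, 4, 8, 5, 9, 2, 12, 11, 6]
j→7 (a[7]=2≤6), i→4 (a[4]=8≥6); i<j, swap → [3, -1, 1, 4, 2, 5, 9, 8, 12, 11, 6]
j→5, i→6; i≥j, return j=5. a = [3, -1, 1, 4, 2, 5, 9, 8, 12, 11, 6]

3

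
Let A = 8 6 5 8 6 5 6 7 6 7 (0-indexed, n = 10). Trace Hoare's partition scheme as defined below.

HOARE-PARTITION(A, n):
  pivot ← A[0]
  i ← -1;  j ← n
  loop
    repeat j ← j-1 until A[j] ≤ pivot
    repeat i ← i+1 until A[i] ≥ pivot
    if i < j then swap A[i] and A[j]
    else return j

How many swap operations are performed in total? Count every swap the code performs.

pivot=8
j stops at 9 (7), i stops at 0 (8); swap ⇒ 7 6 5 8 6 5 6 7 6 8
j stops at 8 (6), i stops at 3 (8); swap ⇒ 7 6 5 6 6 5 6 7 8 8
j stops at 7, i stops at 8; i≥j ⇒ return 7. A=7 6 5 6 6 5 6 7 8 8

2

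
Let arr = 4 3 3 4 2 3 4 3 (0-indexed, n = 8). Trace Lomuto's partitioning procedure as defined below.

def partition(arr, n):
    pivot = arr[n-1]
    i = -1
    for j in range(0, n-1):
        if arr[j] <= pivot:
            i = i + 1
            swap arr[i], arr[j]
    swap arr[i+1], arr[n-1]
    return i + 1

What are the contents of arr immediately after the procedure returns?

3 3 2 3 3 4 4 4

pivot=3, i=-1
j=0: 4>3, skip
j=1: 3≤3, i=0, swap(0,1) ⇒ 3 4 3 4 2 3 4 3
j=2: 3≤3, i=1, swap(1,2) ⇒ 3 3 4 4 2 3 4 3
j=3: 4>3, skip
j=4: 2≤3, i=2, swap(2,4) ⇒ 3 3 2 4 4 3 4 3
j=5: 3≤3, i=3, swap(3,5) ⇒ 3 3 2 3 4 4 4 3
j=6: 4>3, skip
swap(4,7) ⇒ 3 3 2 3 3 4 4 4; return 4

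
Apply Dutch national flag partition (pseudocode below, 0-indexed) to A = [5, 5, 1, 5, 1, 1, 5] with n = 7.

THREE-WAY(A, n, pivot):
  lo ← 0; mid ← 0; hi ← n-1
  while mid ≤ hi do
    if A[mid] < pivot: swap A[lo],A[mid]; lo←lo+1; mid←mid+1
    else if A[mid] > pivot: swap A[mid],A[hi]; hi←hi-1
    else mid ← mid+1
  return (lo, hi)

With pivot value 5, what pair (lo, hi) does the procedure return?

lo=0 mid=0 hi=6
5=5: mid=1
5=5: mid=2
1<5: swap(0,2), lo=1 mid=3 ⇒ [1, 5, 5, 5, 1, 1, 5]
5=5: mid=4
1<5: swap(1,4), lo=2 mid=5 ⇒ [1, 1, 5, 5, 5, 1, 5]
1<5: swap(2,5), lo=3 mid=6 ⇒ [1, 1, 1, 5, 5, 5, 5]
5=5: mid=7
done. lo=3 hi=6; A=[1, 1, 1, 5, 5, 5, 5]

(3, 6)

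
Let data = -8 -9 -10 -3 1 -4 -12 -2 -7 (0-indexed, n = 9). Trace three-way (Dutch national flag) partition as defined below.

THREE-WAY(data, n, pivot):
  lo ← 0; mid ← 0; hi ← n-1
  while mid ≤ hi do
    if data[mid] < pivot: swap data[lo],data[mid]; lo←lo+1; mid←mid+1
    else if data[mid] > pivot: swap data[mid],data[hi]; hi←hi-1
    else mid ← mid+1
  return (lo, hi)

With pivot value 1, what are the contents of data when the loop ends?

-8 -9 -10 -3 -4 -12 -2 -7 1

lo=0 mid=0 hi=8
-8<1: swap(0,0), lo=1 mid=1 ⇒ -8 -9 -10 -3 1 -4 -12 -2 -7
-9<1: swap(1,1), lo=2 mid=2 ⇒ -8 -9 -10 -3 1 -4 -12 -2 -7
-10<1: swap(2,2), lo=3 mid=3 ⇒ -8 -9 -10 -3 1 -4 -12 -2 -7
-3<1: swap(3,3), lo=4 mid=4 ⇒ -8 -9 -10 -3 1 -4 -12 -2 -7
1=1: mid=5
-4<1: swap(4,5), lo=5 mid=6 ⇒ -8 -9 -10 -3 -4 1 -12 -2 -7
-12<1: swap(5,6), lo=6 mid=7 ⇒ -8 -9 -10 -3 -4 -12 1 -2 -7
-2<1: swap(6,7), lo=7 mid=8 ⇒ -8 -9 -10 -3 -4 -12 -2 1 -7
-7<1: swap(7,8), lo=8 mid=9 ⇒ -8 -9 -10 -3 -4 -12 -2 -7 1
done. lo=8 hi=8; data=-8 -9 -10 -3 -4 -12 -2 -7 1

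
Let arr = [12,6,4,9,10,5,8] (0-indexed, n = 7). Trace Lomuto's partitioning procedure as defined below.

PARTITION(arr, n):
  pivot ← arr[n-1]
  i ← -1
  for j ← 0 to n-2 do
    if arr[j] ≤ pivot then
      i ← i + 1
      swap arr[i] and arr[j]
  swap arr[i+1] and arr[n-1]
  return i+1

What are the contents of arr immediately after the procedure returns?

pivot=8, i=-1
j=0: 12>8, skip
j=1: 6≤8, i=0, swap(0,1) ⇒ [6,12,4,9,10,5,8]
j=2: 4≤8, i=1, swap(1,2) ⇒ [6,4,12,9,10,5,8]
j=3: 9>8, skip
j=4: 10>8, skip
j=5: 5≤8, i=2, swap(2,5) ⇒ [6,4,5,9,10,12,8]
swap(3,6) ⇒ [6,4,5,8,10,12,9]; return 3

[6,4,5,8,10,12,9]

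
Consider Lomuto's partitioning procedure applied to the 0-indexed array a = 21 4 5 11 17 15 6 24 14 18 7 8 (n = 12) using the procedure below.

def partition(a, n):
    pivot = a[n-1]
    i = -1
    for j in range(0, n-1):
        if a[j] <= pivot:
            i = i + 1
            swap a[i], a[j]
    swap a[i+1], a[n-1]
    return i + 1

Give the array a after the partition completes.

4 5 6 7 8 15 21 24 14 18 11 17

pivot = a[11] = 8; i = -1
j=0: a[0]=21 > 8 → no swap
j=1: a[1]=4 ≤ 8 → i=0, swap a[0],a[1] → 4 21 5 11 17 15 6 24 14 18 7 8
j=2: a[2]=5 ≤ 8 → i=1, swap a[1],a[2] → 4 5 21 11 17 15 6 24 14 18 7 8
j=3: a[3]=11 > 8 → no swap
j=4: a[4]=17 > 8 → no swap
j=5: a[5]=15 > 8 → no swap
j=6: a[6]=6 ≤ 8 → i=2, swap a[2],a[6] → 4 5 6 11 17 15 21 24 14 18 7 8
j=7: a[7]=24 > 8 → no swap
j=8: a[8]=14 > 8 → no swap
j=9: a[9]=18 > 8 → no swap
j=10: a[10]=7 ≤ 8 → i=3, swap a[3],a[10] → 4 5 6 7 17 15 21 24 14 18 11 8
final swap a[4],a[11] → 4 5 6 7 8 15 21 24 14 18 11 17; return 4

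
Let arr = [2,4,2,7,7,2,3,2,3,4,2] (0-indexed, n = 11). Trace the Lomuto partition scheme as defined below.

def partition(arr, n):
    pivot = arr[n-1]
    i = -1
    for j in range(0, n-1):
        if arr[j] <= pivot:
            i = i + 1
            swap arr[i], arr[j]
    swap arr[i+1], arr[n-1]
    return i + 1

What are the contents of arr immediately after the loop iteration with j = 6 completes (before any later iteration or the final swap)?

[2,2,2,7,7,4,3,2,3,4,2]

pivot = arr[10] = 2; i = -1
j=0: arr[0]=2 ≤ 2 → i=0, swap arr[0],arr[0] (no change) → [2,4,2,7,7,2,3,2,3,4,2]
j=1: arr[1]=4 > 2 → no swap
j=2: arr[2]=2 ≤ 2 → i=1, swap arr[1],arr[2] → [2,2,4,7,7,2,3,2,3,4,2]
j=3: arr[3]=7 > 2 → no swap
j=4: arr[4]=7 > 2 → no swap
j=5: arr[5]=2 ≤ 2 → i=2, swap arr[2],arr[5] → [2,2,2,7,7,4,3,2,3,4,2]
j=6: arr[6]=3 > 2 → no swap
(after j=6) arr = [2,2,2,7,7,4,3,2,3,4,2]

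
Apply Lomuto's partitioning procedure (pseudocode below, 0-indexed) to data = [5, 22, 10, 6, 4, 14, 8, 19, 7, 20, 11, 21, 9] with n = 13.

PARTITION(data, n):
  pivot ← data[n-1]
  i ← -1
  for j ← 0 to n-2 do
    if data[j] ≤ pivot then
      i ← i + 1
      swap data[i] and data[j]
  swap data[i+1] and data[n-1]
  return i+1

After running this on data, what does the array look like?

pivot=9, i=-1
j=0: 5≤9, i=0, swap(0,0) ⇒ [5, 22, 10, 6, 4, 14, 8, 19, 7, 20, 11, 21, 9]
j=1: 22>9, skip
j=2: 10>9, skip
j=3: 6≤9, i=1, swap(1,3) ⇒ [5, 6, 10, 22, 4, 14, 8, 19, 7, 20, 11, 21, 9]
j=4: 4≤9, i=2, swap(2,4) ⇒ [5, 6, 4, 22, 10, 14, 8, 19, 7, 20, 11, 21, 9]
j=5: 14>9, skip
j=6: 8≤9, i=3, swap(3,6) ⇒ [5, 6, 4, 8, 10, 14, 22, 19, 7, 20, 11, 21, 9]
j=7: 19>9, skip
j=8: 7≤9, i=4, swap(4,8) ⇒ [5, 6, 4, 8, 7, 14, 22, 19, 10, 20, 11, 21, 9]
j=9: 20>9, skip
j=10: 11>9, skip
j=11: 21>9, skip
swap(5,12) ⇒ [5, 6, 4, 8, 7, 9, 22, 19, 10, 20, 11, 21, 14]; return 5

[5, 6, 4, 8, 7, 9, 22, 19, 10, 20, 11, 21, 14]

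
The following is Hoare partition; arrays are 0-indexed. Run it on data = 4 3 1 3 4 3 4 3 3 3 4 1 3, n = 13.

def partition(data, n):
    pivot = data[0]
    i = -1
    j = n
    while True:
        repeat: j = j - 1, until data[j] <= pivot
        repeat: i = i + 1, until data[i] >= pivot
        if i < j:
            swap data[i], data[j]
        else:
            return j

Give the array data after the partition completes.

3 3 1 3 1 3 4 3 3 3 4 4 4

pivot = data[0] = 4; i = -1, j = 13
j→12 (data[12]=3≤4), i→0 (data[0]=4≥4); i<j, swap → 3 3 1 3 4 3 4 3 3 3 4 1 4
j→11 (data[11]=1≤4), i→4 (data[4]=4≥4); i<j, swap → 3 3 1 3 1 3 4 3 3 3 4 4 4
j→10 (data[10]=4≤4), i→6 (data[6]=4≥4); i<j, swap → 3 3 1 3 1 3 4 3 3 3 4 4 4
j→9, i→10; i≥j, return j=9. data = 3 3 1 3 1 3 4 3 3 3 4 4 4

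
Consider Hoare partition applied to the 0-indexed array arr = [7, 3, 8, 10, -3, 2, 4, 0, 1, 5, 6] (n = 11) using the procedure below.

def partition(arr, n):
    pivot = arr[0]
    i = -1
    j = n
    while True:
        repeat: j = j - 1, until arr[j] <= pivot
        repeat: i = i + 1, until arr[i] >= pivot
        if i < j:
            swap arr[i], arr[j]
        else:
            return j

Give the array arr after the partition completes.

[6, 3, 5, 1, -3, 2, 4, 0, 10, 8, 7]

pivot=7
j stops at 10 (6), i stops at 0 (7); swap ⇒ [6, 3, 8, 10, -3, 2, 4, 0, 1, 5, 7]
j stops at 9 (5), i stops at 2 (8); swap ⇒ [6, 3, 5, 10, -3, 2, 4, 0, 1, 8, 7]
j stops at 8 (1), i stops at 3 (10); swap ⇒ [6, 3, 5, 1, -3, 2, 4, 0, 10, 8, 7]
j stops at 7, i stops at 8; i≥j ⇒ return 7. arr=[6, 3, 5, 1, -3, 2, 4, 0, 10, 8, 7]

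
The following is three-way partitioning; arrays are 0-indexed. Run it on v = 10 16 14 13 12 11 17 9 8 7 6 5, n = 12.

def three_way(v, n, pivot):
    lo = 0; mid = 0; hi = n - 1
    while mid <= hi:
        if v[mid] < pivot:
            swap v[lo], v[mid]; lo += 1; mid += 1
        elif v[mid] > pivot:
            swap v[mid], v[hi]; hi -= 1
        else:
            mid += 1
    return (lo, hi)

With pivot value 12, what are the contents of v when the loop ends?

pivot = 12; lo=0, mid=0, hi=11
v[mid]=10<12: swap v[0],v[0]; lo=1,mid=1 → 10 16 14 13 12 11 17 9 8 7 6 5
v[mid]=16>12: swap v[1],v[11]; hi=10 → 10 5 14 13 12 11 17 9 8 7 6 16
v[mid]=5<12: swap v[1],v[1]; lo=2,mid=2 → 10 5 14 13 12 11 17 9 8 7 6 16
v[mid]=14>12: swap v[2],v[10]; hi=9 → 10 5 6 13 12 11 17 9 8 7 14 16
v[mid]=6<12: swap v[2],v[2]; lo=3,mid=3 → 10 5 6 13 12 11 17 9 8 7 14 16
v[mid]=13>12: swap v[3],v[9]; hi=8 → 10 5 6 7 12 11 17 9 8 13 14 16
v[mid]=7<12: swap v[3],v[3]; lo=4,mid=4 → 10 5 6 7 12 11 17 9 8 13 14 16
v[mid]=12=12: mid=5
v[mid]=11<12: swap v[4],v[5]; lo=5,mid=6 → 10 5 6 7 11 12 17 9 8 13 14 16
v[mid]=17>12: swap v[6],v[8]; hi=7 → 10 5 6 7 11 12 8 9 17 13 14 16
v[mid]=8<12: swap v[5],v[6]; lo=6,mid=7 → 10 5 6 7 11 8 12 9 17 13 14 16
v[mid]=9<12: swap v[6],v[7]; lo=7,mid=8 → 10 5 6 7 11 8 9 12 17 13 14 16
end: lo=7, hi=7; v = 10 5 6 7 11 8 9 12 17 13 14 16

10 5 6 7 11 8 9 12 17 13 14 16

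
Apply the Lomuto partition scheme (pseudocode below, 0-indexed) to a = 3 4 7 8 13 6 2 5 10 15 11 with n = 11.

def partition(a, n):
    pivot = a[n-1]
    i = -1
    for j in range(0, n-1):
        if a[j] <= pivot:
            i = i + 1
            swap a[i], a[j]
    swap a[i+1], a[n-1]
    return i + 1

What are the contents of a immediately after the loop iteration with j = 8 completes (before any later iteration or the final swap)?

3 4 7 8 6 2 5 10 13 15 11

pivot = a[10] = 11; i = -1
j=0: a[0]=3 ≤ 11 → i=0, swap a[0],a[0] (no change) → 3 4 7 8 13 6 2 5 10 15 11
j=1: a[1]=4 ≤ 11 → i=1, swap a[1],a[1] (no change) → 3 4 7 8 13 6 2 5 10 15 11
j=2: a[2]=7 ≤ 11 → i=2, swap a[2],a[2] (no change) → 3 4 7 8 13 6 2 5 10 15 11
j=3: a[3]=8 ≤ 11 → i=3, swap a[3],a[3] (no change) → 3 4 7 8 13 6 2 5 10 15 11
j=4: a[4]=13 > 11 → no swap
j=5: a[5]=6 ≤ 11 → i=4, swap a[4],a[5] → 3 4 7 8 6 13 2 5 10 15 11
j=6: a[6]=2 ≤ 11 → i=5, swap a[5],a[6] → 3 4 7 8 6 2 13 5 10 15 11
j=7: a[7]=5 ≤ 11 → i=6, swap a[6],a[7] → 3 4 7 8 6 2 5 13 10 15 11
j=8: a[8]=10 ≤ 11 → i=7, swap a[7],a[8] → 3 4 7 8 6 2 5 10 13 15 11
(after j=8) a = 3 4 7 8 6 2 5 10 13 15 11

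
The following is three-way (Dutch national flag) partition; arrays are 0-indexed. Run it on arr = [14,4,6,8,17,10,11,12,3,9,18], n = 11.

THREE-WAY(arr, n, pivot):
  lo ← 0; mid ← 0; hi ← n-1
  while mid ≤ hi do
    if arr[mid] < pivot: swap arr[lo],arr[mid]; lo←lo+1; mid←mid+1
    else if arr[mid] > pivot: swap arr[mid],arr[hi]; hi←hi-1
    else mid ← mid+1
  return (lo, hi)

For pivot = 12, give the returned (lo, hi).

lo=0 mid=0 hi=10
14>12: swap(0,10), hi=9 ⇒ [18,4,6,8,17,10,11,12,3,9,14]
18>12: swap(0,9), hi=8 ⇒ [9,4,6,8,17,10,11,12,3,18,14]
9<12: swap(0,0), lo=1 mid=1 ⇒ [9,4,6,8,17,10,11,12,3,18,14]
4<12: swap(1,1), lo=2 mid=2 ⇒ [9,4,6,8,17,10,11,12,3,18,14]
6<12: swap(2,2), lo=3 mid=3 ⇒ [9,4,6,8,17,10,11,12,3,18,14]
8<12: swap(3,3), lo=4 mid=4 ⇒ [9,4,6,8,17,10,11,12,3,18,14]
17>12: swap(4,8), hi=7 ⇒ [9,4,6,8,3,10,11,12,17,18,14]
3<12: swap(4,4), lo=5 mid=5 ⇒ [9,4,6,8,3,10,11,12,17,18,14]
10<12: swap(5,5), lo=6 mid=6 ⇒ [9,4,6,8,3,10,11,12,17,18,14]
11<12: swap(6,6), lo=7 mid=7 ⇒ [9,4,6,8,3,10,11,12,17,18,14]
12=12: mid=8
done. lo=7 hi=7; arr=[9,4,6,8,3,10,11,12,17,18,14]

(7, 7)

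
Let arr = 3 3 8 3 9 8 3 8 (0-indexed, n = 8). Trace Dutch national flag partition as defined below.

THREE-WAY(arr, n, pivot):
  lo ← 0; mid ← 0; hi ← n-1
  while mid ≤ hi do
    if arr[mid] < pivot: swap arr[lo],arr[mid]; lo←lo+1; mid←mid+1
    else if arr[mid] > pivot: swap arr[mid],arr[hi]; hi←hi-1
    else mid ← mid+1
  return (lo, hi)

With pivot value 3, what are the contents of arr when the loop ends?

3 3 3 3 8 9 8 8

pivot = 3; lo=0, mid=0, hi=7
arr[mid]=3=3: mid=1
arr[mid]=3=3: mid=2
arr[mid]=8>3: swap arr[2],arr[7]; hi=6 → 3 3 8 3 9 8 3 8
arr[mid]=8>3: swap arr[2],arr[6]; hi=5 → 3 3 3 3 9 8 8 8
arr[mid]=3=3: mid=3
arr[mid]=3=3: mid=4
arr[mid]=9>3: swap arr[4],arr[5]; hi=4 → 3 3 3 3 8 9 8 8
arr[mid]=8>3: swap arr[4],arr[4]; hi=3 → 3 3 3 3 8 9 8 8
end: lo=0, hi=3; arr = 3 3 3 3 8 9 8 8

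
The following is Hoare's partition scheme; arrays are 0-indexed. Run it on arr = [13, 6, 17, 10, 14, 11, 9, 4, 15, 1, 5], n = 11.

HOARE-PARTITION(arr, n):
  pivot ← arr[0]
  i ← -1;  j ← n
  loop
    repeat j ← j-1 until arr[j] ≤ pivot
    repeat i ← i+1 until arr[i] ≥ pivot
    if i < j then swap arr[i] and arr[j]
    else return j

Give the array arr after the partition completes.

pivot=13
j stops at 10 (5), i stops at 0 (13); swap ⇒ [5, 6, 17, 10, 14, 11, 9, 4, 15, 1, 13]
j stops at 9 (1), i stops at 2 (17); swap ⇒ [5, 6, 1, 10, 14, 11, 9, 4, 15, 17, 13]
j stops at 7 (4), i stops at 4 (14); swap ⇒ [5, 6, 1, 10, 4, 11, 9, 14, 15, 17, 13]
j stops at 6, i stops at 7; i≥j ⇒ return 6. arr=[5, 6, 1, 10, 4, 11, 9, 14, 15, 17, 13]

[5, 6, 1, 10, 4, 11, 9, 14, 15, 17, 13]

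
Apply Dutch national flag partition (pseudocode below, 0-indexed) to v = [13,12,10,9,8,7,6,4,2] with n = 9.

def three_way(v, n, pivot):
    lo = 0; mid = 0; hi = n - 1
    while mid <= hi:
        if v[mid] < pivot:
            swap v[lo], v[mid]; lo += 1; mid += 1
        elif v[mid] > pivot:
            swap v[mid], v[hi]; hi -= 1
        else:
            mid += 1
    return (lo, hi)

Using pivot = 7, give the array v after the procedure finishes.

[2,4,6,7,8,9,10,12,13]

lo=0 mid=0 hi=8
13>7: swap(0,8), hi=7 ⇒ [2,12,10,9,8,7,6,4,13]
2<7: swap(0,0), lo=1 mid=1 ⇒ [2,12,10,9,8,7,6,4,13]
12>7: swap(1,7), hi=6 ⇒ [2,4,10,9,8,7,6,12,13]
4<7: swap(1,1), lo=2 mid=2 ⇒ [2,4,10,9,8,7,6,12,13]
10>7: swap(2,6), hi=5 ⇒ [2,4,6,9,8,7,10,12,13]
6<7: swap(2,2), lo=3 mid=3 ⇒ [2,4,6,9,8,7,10,12,13]
9>7: swap(3,5), hi=4 ⇒ [2,4,6,7,8,9,10,12,13]
7=7: mid=4
8>7: swap(4,4), hi=3 ⇒ [2,4,6,7,8,9,10,12,13]
done. lo=3 hi=3; v=[2,4,6,7,8,9,10,12,13]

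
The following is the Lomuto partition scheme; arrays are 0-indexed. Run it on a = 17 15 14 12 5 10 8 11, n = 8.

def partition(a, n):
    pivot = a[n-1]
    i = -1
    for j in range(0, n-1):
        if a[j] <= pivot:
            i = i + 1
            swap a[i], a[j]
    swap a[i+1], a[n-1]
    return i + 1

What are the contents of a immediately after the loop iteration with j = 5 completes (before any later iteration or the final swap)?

5 10 14 12 17 15 8 11

pivot = a[7] = 11; i = -1
j=0: a[0]=17 > 11 → no swap
j=1: a[1]=15 > 11 → no swap
j=2: a[2]=14 > 11 → no swap
j=3: a[3]=12 > 11 → no swap
j=4: a[4]=5 ≤ 11 → i=0, swap a[0],a[4] → 5 15 14 12 17 10 8 11
j=5: a[5]=10 ≤ 11 → i=1, swap a[1],a[5] → 5 10 14 12 17 15 8 11
(after j=5) a = 5 10 14 12 17 15 8 11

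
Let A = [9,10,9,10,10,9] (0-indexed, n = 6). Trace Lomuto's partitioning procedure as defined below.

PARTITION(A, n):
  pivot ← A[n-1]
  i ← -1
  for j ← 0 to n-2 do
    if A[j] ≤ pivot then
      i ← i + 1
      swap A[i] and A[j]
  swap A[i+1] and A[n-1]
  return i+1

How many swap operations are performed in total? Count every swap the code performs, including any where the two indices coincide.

3

pivot=9, i=-1
j=0: 9≤9, i=0, swap(0,0) ⇒ [9,10,9,10,10,9]
j=1: 10>9, skip
j=2: 9≤9, i=1, swap(1,2) ⇒ [9,9,10,10,10,9]
j=3: 10>9, skip
j=4: 10>9, skip
swap(2,5) ⇒ [9,9,9,10,10,10]; return 2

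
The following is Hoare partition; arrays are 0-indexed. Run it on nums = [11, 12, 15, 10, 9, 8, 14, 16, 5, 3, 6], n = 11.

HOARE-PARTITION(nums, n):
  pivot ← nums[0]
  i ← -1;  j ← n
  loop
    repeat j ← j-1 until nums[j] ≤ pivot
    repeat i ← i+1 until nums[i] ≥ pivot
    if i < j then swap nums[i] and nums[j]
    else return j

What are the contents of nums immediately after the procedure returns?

pivot = nums[0] = 11; i = -1, j = 11
j→10 (nums[10]=6≤11), i→0 (nums[0]=11≥11); i<j, swap → [6, 12, 15, 10, 9, 8, 14, 16, 5, 3, 11]
j→9 (nums[9]=3≤11), i→1 (nums[1]=12≥11); i<j, swap → [6, 3, 15, 10, 9, 8, 14, 16, 5, 12, 11]
j→8 (nums[8]=5≤11), i→2 (nums[2]=15≥11); i<j, swap → [6, 3, 5, 10, 9, 8, 14, 16, 15, 12, 11]
j→5, i→6; i≥j, return j=5. nums = [6, 3, 5, 10, 9, 8, 14, 16, 15, 12, 11]

[6, 3, 5, 10, 9, 8, 14, 16, 15, 12, 11]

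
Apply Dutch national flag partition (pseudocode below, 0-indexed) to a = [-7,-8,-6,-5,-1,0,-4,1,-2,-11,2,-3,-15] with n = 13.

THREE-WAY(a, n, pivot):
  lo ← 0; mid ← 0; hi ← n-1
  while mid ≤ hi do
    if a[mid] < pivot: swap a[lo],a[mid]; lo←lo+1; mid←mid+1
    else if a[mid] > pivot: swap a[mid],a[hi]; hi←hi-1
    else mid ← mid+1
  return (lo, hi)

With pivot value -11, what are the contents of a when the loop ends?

pivot = -11; lo=0, mid=0, hi=12
a[mid]=-7>-11: swap a[0],a[12]; hi=11 → [-15,-8,-6,-5,-1,0,-4,1,-2,-11,2,-3,-7]
a[mid]=-15<-11: swap a[0],a[0]; lo=1,mid=1 → [-15,-8,-6,-5,-1,0,-4,1,-2,-11,2,-3,-7]
a[mid]=-8>-11: swap a[1],a[11]; hi=10 → [-15,-3,-6,-5,-1,0,-4,1,-2,-11,2,-8,-7]
a[mid]=-3>-11: swap a[1],a[10]; hi=9 → [-15,2,-6,-5,-1,0,-4,1,-2,-11,-3,-8,-7]
a[mid]=2>-11: swap a[1],a[9]; hi=8 → [-15,-11,-6,-5,-1,0,-4,1,-2,2,-3,-8,-7]
a[mid]=-11=-11: mid=2
a[mid]=-6>-11: swap a[2],a[8]; hi=7 → [-15,-11,-2,-5,-1,0,-4,1,-6,2,-3,-8,-7]
a[mid]=-2>-11: swap a[2],a[7]; hi=6 → [-15,-11,1,-5,-1,0,-4,-2,-6,2,-3,-8,-7]
a[mid]=1>-11: swap a[2],a[6]; hi=5 → [-15,-11,-4,-5,-1,0,1,-2,-6,2,-3,-8,-7]
a[mid]=-4>-11: swap a[2],a[5]; hi=4 → [-15,-11,0,-5,-1,-4,1,-2,-6,2,-3,-8,-7]
a[mid]=0>-11: swap a[2],a[4]; hi=3 → [-15,-11,-1,-5,0,-4,1,-2,-6,2,-3,-8,-7]
a[mid]=-1>-11: swap a[2],a[3]; hi=2 → [-15,-11,-5,-1,0,-4,1,-2,-6,2,-3,-8,-7]
a[mid]=-5>-11: swap a[2],a[2]; hi=1 → [-15,-11,-5,-1,0,-4,1,-2,-6,2,-3,-8,-7]
end: lo=1, hi=1; a = [-15,-11,-5,-1,0,-4,1,-2,-6,2,-3,-8,-7]

[-15,-11,-5,-1,0,-4,1,-2,-6,2,-3,-8,-7]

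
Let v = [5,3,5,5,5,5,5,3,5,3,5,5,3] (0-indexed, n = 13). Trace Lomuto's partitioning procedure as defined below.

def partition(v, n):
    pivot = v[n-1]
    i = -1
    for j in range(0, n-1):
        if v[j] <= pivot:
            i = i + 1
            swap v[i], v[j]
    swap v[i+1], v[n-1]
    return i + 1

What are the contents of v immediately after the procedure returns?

[3,3,3,3,5,5,5,5,5,5,5,5,5]

pivot = v[12] = 3; i = -1
j=0: v[0]=5 > 3 → no swap
j=1: v[1]=3 ≤ 3 → i=0, swap v[0],v[1] → [3,5,5,5,5,5,5,3,5,3,5,5,3]
j=2: v[2]=5 > 3 → no swap
j=3: v[3]=5 > 3 → no swap
j=4: v[4]=5 > 3 → no swap
j=5: v[5]=5 > 3 → no swap
j=6: v[6]=5 > 3 → no swap
j=7: v[7]=3 ≤ 3 → i=1, swap v[1],v[7] → [3,3,5,5,5,5,5,5,5,3,5,5,3]
j=8: v[8]=5 > 3 → no swap
j=9: v[9]=3 ≤ 3 → i=2, swap v[2],v[9] → [3,3,3,5,5,5,5,5,5,5,5,5,3]
j=10: v[10]=5 > 3 → no swap
j=11: v[11]=5 > 3 → no swap
final swap v[3],v[12] → [3,3,3,3,5,5,5,5,5,5,5,5,5]; return 3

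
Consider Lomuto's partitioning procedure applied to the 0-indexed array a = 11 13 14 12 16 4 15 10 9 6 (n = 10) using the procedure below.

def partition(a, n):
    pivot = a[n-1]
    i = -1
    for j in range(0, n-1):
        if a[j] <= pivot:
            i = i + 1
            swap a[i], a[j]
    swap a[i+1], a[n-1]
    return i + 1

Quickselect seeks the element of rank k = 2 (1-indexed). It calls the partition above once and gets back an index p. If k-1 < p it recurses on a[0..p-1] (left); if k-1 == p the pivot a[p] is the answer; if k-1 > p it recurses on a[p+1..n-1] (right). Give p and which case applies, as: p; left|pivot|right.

pivot = a[9] = 6; i = -1
j=0: a[0]=11 > 6 → no swap
j=1: a[1]=13 > 6 → no swap
j=2: a[2]=14 > 6 → no swap
j=3: a[3]=12 > 6 → no swap
j=4: a[4]=16 > 6 → no swap
j=5: a[5]=4 ≤ 6 → i=0, swap a[0],a[5] → 4 13 14 12 16 11 15 10 9 6
j=6: a[6]=15 > 6 → no swap
j=7: a[7]=10 > 6 → no swap
j=8: a[8]=9 > 6 → no swap
final swap a[1],a[9] → 4 6 14 12 16 11 15 10 9 13; return 1
p = 1; k-1 = 1 == 1 ⇒ pivot

1; pivot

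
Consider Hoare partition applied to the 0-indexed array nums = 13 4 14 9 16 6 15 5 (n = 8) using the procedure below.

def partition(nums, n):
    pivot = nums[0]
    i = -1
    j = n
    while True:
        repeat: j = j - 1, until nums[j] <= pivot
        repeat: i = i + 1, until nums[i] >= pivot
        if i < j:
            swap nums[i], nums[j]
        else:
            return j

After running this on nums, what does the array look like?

pivot=13
j stops at 7 (5), i stops at 0 (13); swap ⇒ 5 4 14 9 16 6 15 13
j stops at 5 (6), i stops at 2 (14); swap ⇒ 5 4 6 9 16 14 15 13
j stops at 3, i stops at 4; i≥j ⇒ return 3. nums=5 4 6 9 16 14 15 13

5 4 6 9 16 14 15 13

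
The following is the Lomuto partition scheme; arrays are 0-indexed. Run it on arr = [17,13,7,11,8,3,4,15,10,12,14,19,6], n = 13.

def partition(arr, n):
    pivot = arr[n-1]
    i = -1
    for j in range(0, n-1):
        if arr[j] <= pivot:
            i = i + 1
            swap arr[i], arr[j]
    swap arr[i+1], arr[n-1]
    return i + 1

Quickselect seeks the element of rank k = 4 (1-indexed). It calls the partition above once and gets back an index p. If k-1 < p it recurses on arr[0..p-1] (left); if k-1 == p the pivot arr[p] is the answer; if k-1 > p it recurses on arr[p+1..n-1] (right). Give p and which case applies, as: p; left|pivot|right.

pivot = arr[12] = 6; i = -1
j=0: arr[0]=17 > 6 → no swap
j=1: arr[1]=13 > 6 → no swap
j=2: arr[2]=7 > 6 → no swap
j=3: arr[3]=11 > 6 → no swap
j=4: arr[4]=8 > 6 → no swap
j=5: arr[5]=3 ≤ 6 → i=0, swap arr[0],arr[5] → [3,13,7,11,8,17,4,15,10,12,14,19,6]
j=6: arr[6]=4 ≤ 6 → i=1, swap arr[1],arr[6] → [3,4,7,11,8,17,13,15,10,12,14,19,6]
j=7: arr[7]=15 > 6 → no swap
j=8: arr[8]=10 > 6 → no swap
j=9: arr[9]=12 > 6 → no swap
j=10: arr[10]=14 > 6 → no swap
j=11: arr[11]=19 > 6 → no swap
final swap arr[2],arr[12] → [3,4,6,11,8,17,13,15,10,12,14,19,7]; return 2
p = 2; k-1 = 3 > 2 ⇒ right

2; right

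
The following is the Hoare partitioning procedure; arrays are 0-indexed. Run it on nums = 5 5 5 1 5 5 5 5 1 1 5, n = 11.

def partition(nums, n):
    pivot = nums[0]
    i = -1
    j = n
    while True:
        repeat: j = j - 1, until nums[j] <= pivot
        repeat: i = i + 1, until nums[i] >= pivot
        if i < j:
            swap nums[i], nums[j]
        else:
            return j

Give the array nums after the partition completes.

5 1 1 1 5 5 5 5 5 5 5

pivot=5
j stops at 10 (5), i stops at 0 (5); swap ⇒ 5 5 5 1 5 5 5 5 1 1 5
j stops at 9 (1), i stops at 1 (5); swap ⇒ 5 1 5 1 5 5 5 5 1 5 5
j stops at 8 (1), i stops at 2 (5); swap ⇒ 5 1 1 1 5 5 5 5 5 5 5
j stops at 7 (5), i stops at 4 (5); swap ⇒ 5 1 1 1 5 5 5 5 5 5 5
j stops at 6 (5), i stops at 5 (5); swap ⇒ 5 1 1 1 5 5 5 5 5 5 5
j stops at 5, i stops at 6; i≥j ⇒ return 5. nums=5 1 1 1 5 5 5 5 5 5 5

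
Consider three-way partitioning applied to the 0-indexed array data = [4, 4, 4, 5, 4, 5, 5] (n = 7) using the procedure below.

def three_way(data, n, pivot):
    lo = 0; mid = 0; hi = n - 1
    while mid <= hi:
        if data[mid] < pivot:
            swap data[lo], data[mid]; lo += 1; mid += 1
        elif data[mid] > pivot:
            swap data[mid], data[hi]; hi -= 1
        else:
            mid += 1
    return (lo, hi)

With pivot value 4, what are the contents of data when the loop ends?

[4, 4, 4, 4, 5, 5, 5]

lo=0 mid=0 hi=6
4=4: mid=1
4=4: mid=2
4=4: mid=3
5>4: swap(3,6), hi=5 ⇒ [4, 4, 4, 5, 4, 5, 5]
5>4: swap(3,5), hi=4 ⇒ [4, 4, 4, 5, 4, 5, 5]
5>4: swap(3,4), hi=3 ⇒ [4, 4, 4, 4, 5, 5, 5]
4=4: mid=4
done. lo=0 hi=3; data=[4, 4, 4, 4, 5, 5, 5]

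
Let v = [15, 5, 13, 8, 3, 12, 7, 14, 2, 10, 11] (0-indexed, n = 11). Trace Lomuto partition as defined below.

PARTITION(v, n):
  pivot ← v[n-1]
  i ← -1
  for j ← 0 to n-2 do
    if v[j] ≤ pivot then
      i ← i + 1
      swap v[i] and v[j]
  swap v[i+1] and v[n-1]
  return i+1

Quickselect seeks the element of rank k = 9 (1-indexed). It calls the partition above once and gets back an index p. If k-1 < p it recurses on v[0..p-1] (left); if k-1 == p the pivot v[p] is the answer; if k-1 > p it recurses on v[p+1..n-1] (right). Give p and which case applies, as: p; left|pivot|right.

6; right

pivot=11, i=-1
j=0: 15>11, skip
j=1: 5≤11, i=0, swap(0,1) ⇒ [5, 15, 13, 8, 3, 12, 7, 14, 2, 10, 11]
j=2: 13>11, skip
j=3: 8≤11, i=1, swap(1,3) ⇒ [5, 8, 13, 15, 3, 12, 7, 14, 2, 10, 11]
j=4: 3≤11, i=2, swap(2,4) ⇒ [5, 8, 3, 15, 13, 12, 7, 14, 2, 10, 11]
j=5: 12>11, skip
j=6: 7≤11, i=3, swap(3,6) ⇒ [5, 8, 3, 7, 13, 12, 15, 14, 2, 10, 11]
j=7: 14>11, skip
j=8: 2≤11, i=4, swap(4,8) ⇒ [5, 8, 3, 7, 2, 12, 15, 14, 13, 10, 11]
j=9: 10≤11, i=5, swap(5,9) ⇒ [5, 8, 3, 7, 2, 10, 15, 14, 13, 12, 11]
swap(6,10) ⇒ [5, 8, 3, 7, 2, 10, 11, 14, 13, 12, 15]; return 6
p = 6; k-1 = 8 > 6 ⇒ right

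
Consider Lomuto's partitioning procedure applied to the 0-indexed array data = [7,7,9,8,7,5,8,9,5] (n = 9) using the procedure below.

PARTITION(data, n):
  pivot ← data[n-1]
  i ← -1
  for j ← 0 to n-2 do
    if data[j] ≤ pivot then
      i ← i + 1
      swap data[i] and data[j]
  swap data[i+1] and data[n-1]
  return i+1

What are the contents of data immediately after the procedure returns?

pivot = data[8] = 5; i = -1
j=0: data[0]=7 > 5 → no swap
j=1: data[1]=7 > 5 → no swap
j=2: data[2]=9 > 5 → no swap
j=3: data[3]=8 > 5 → no swap
j=4: data[4]=7 > 5 → no swap
j=5: data[5]=5 ≤ 5 → i=0, swap data[0],data[5] → [5,7,9,8,7,7,8,9,5]
j=6: data[6]=8 > 5 → no swap
j=7: data[7]=9 > 5 → no swap
final swap data[1],data[8] → [5,5,9,8,7,7,8,9,7]; return 1

[5,5,9,8,7,7,8,9,7]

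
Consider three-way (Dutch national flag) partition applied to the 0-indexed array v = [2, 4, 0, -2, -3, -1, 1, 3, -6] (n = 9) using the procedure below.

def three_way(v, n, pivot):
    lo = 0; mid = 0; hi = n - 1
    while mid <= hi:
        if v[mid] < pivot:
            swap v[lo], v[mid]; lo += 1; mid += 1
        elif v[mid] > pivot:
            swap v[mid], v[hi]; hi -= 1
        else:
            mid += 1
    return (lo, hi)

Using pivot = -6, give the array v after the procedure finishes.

pivot = -6; lo=0, mid=0, hi=8
v[mid]=2>-6: swap v[0],v[8]; hi=7 → [-6, 4, 0, -2, -3, -1, 1, 3, 2]
v[mid]=-6=-6: mid=1
v[mid]=4>-6: swap v[1],v[7]; hi=6 → [-6, 3, 0, -2, -3, -1, 1, 4, 2]
v[mid]=3>-6: swap v[1],v[6]; hi=5 → [-6, 1, 0, -2, -3, -1, 3, 4, 2]
v[mid]=1>-6: swap v[1],v[5]; hi=4 → [-6, -1, 0, -2, -3, 1, 3, 4, 2]
v[mid]=-1>-6: swap v[1],v[4]; hi=3 → [-6, -3, 0, -2, -1, 1, 3, 4, 2]
v[mid]=-3>-6: swap v[1],v[3]; hi=2 → [-6, -2, 0, -3, -1, 1, 3, 4, 2]
v[mid]=-2>-6: swap v[1],v[2]; hi=1 → [-6, 0, -2, -3, -1, 1, 3, 4, 2]
v[mid]=0>-6: swap v[1],v[1]; hi=0 → [-6, 0, -2, -3, -1, 1, 3, 4, 2]
end: lo=0, hi=0; v = [-6, 0, -2, -3, -1, 1, 3, 4, 2]

[-6, 0, -2, -3, -1, 1, 3, 4, 2]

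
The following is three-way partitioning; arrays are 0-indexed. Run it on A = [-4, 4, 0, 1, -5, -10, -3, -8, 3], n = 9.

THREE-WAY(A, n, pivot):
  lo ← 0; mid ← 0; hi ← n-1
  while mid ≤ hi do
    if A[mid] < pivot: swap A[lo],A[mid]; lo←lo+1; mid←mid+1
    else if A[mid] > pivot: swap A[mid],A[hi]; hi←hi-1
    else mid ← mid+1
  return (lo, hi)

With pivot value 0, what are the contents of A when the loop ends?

[-4, -8, -3, -5, -10, 0, 1, 3, 4]

pivot = 0; lo=0, mid=0, hi=8
A[mid]=-4<0: swap A[0],A[0]; lo=1,mid=1 → [-4, 4, 0, 1, -5, -10, -3, -8, 3]
A[mid]=4>0: swap A[1],A[8]; hi=7 → [-4, 3, 0, 1, -5, -10, -3, -8, 4]
A[mid]=3>0: swap A[1],A[7]; hi=6 → [-4, -8, 0, 1, -5, -10, -3, 3, 4]
A[mid]=-8<0: swap A[1],A[1]; lo=2,mid=2 → [-4, -8, 0, 1, -5, -10, -3, 3, 4]
A[mid]=0=0: mid=3
A[mid]=1>0: swap A[3],A[6]; hi=5 → [-4, -8, 0, -3, -5, -10, 1, 3, 4]
A[mid]=-3<0: swap A[2],A[3]; lo=3,mid=4 → [-4, -8, -3, 0, -5, -10, 1, 3, 4]
A[mid]=-5<0: swap A[3],A[4]; lo=4,mid=5 → [-4, -8, -3, -5, 0, -10, 1, 3, 4]
A[mid]=-10<0: swap A[4],A[5]; lo=5,mid=6 → [-4, -8, -3, -5, -10, 0, 1, 3, 4]
end: lo=5, hi=5; A = [-4, -8, -3, -5, -10, 0, 1, 3, 4]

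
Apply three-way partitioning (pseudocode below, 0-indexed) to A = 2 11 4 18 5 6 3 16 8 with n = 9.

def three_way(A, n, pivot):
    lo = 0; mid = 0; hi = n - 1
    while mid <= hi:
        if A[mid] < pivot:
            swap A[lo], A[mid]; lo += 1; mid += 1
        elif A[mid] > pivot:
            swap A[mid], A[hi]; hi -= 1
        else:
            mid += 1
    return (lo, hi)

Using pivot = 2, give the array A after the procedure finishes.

lo=0 mid=0 hi=8
2=2: mid=1
11>2: swap(1,8), hi=7 ⇒ 2 8 4 18 5 6 3 16 11
8>2: swap(1,7), hi=6 ⇒ 2 16 4 18 5 6 3 8 11
16>2: swap(1,6), hi=5 ⇒ 2 3 4 18 5 6 16 8 11
3>2: swap(1,5), hi=4 ⇒ 2 6 4 18 5 3 16 8 11
6>2: swap(1,4), hi=3 ⇒ 2 5 4 18 6 3 16 8 11
5>2: swap(1,3), hi=2 ⇒ 2 18 4 5 6 3 16 8 11
18>2: swap(1,2), hi=1 ⇒ 2 4 18 5 6 3 16 8 11
4>2: swap(1,1), hi=0 ⇒ 2 4 18 5 6 3 16 8 11
done. lo=0 hi=0; A=2 4 18 5 6 3 16 8 11

2 4 18 5 6 3 16 8 11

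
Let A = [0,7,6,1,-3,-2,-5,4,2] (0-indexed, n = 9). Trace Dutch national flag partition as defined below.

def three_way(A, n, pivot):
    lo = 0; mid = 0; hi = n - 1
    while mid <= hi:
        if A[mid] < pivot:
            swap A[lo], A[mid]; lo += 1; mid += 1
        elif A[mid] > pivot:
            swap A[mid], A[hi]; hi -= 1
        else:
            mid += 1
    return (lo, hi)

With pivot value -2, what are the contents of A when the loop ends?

[-5,-3,-2,1,6,7,4,2,0]

lo=0 mid=0 hi=8
0>-2: swap(0,8), hi=7 ⇒ [2,7,6,1,-3,-2,-5,4,0]
2>-2: swap(0,7), hi=6 ⇒ [4,7,6,1,-3,-2,-5,2,0]
4>-2: swap(0,6), hi=5 ⇒ [-5,7,6,1,-3,-2,4,2,0]
-5<-2: swap(0,0), lo=1 mid=1 ⇒ [-5,7,6,1,-3,-2,4,2,0]
7>-2: swap(1,5), hi=4 ⇒ [-5,-2,6,1,-3,7,4,2,0]
-2=-2: mid=2
6>-2: swap(2,4), hi=3 ⇒ [-5,-2,-3,1,6,7,4,2,0]
-3<-2: swap(1,2), lo=2 mid=3 ⇒ [-5,-3,-2,1,6,7,4,2,0]
1>-2: swap(3,3), hi=2 ⇒ [-5,-3,-2,1,6,7,4,2,0]
done. lo=2 hi=2; A=[-5,-3,-2,1,6,7,4,2,0]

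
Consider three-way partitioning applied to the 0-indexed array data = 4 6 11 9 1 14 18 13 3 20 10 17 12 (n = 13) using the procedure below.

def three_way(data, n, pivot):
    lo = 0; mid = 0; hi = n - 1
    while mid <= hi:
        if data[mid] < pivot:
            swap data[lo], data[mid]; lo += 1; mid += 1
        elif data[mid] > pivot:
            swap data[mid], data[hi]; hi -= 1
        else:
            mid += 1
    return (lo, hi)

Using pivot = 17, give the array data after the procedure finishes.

lo=0 mid=0 hi=12
4<17: swap(0,0), lo=1 mid=1 ⇒ 4 6 11 9 1 14 18 13 3 20 10 17 12
6<17: swap(1,1), lo=2 mid=2 ⇒ 4 6 11 9 1 14 18 13 3 20 10 17 12
11<17: swap(2,2), lo=3 mid=3 ⇒ 4 6 11 9 1 14 18 13 3 20 10 17 12
9<17: swap(3,3), lo=4 mid=4 ⇒ 4 6 11 9 1 14 18 13 3 20 10 17 12
1<17: swap(4,4), lo=5 mid=5 ⇒ 4 6 11 9 1 14 18 13 3 20 10 17 12
14<17: swap(5,5), lo=6 mid=6 ⇒ 4 6 11 9 1 14 18 13 3 20 10 17 12
18>17: swap(6,12), hi=11 ⇒ 4 6 11 9 1 14 12 13 3 20 10 17 18
12<17: swap(6,6), lo=7 mid=7 ⇒ 4 6 11 9 1 14 12 13 3 20 10 17 18
13<17: swap(7,7), lo=8 mid=8 ⇒ 4 6 11 9 1 14 12 13 3 20 10 17 18
3<17: swap(8,8), lo=9 mid=9 ⇒ 4 6 11 9 1 14 12 13 3 20 10 17 18
20>17: swap(9,11), hi=10 ⇒ 4 6 11 9 1 14 12 13 3 17 10 20 18
17=17: mid=10
10<17: swap(9,10), lo=10 mid=11 ⇒ 4 6 11 9 1 14 12 13 3 10 17 20 18
done. lo=10 hi=10; data=4 6 11 9 1 14 12 13 3 10 17 20 18

4 6 11 9 1 14 12 13 3 10 17 20 18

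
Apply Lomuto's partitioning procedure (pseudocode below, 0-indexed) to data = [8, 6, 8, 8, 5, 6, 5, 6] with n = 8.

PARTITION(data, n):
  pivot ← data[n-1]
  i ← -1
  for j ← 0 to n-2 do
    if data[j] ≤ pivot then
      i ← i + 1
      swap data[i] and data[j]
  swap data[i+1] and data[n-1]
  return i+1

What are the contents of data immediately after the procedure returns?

[6, 5, 6, 5, 6, 8, 8, 8]

pivot=6, i=-1
j=0: 8>6, skip
j=1: 6≤6, i=0, swap(0,1) ⇒ [6, 8, 8, 8, 5, 6, 5, 6]
j=2: 8>6, skip
j=3: 8>6, skip
j=4: 5≤6, i=1, swap(1,4) ⇒ [6, 5, 8, 8, 8, 6, 5, 6]
j=5: 6≤6, i=2, swap(2,5) ⇒ [6, 5, 6, 8, 8, 8, 5, 6]
j=6: 5≤6, i=3, swap(3,6) ⇒ [6, 5, 6, 5, 8, 8, 8, 6]
swap(4,7) ⇒ [6, 5, 6, 5, 6, 8, 8, 8]; return 4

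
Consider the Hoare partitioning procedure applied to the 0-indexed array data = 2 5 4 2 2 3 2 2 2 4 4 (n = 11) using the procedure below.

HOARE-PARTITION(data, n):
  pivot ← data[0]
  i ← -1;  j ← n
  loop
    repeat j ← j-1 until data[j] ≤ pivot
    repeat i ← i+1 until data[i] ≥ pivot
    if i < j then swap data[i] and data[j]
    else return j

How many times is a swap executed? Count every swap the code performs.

pivot=2
j stops at 8 (2), i stops at 0 (2); swap ⇒ 2 5 4 2 2 3 2 2 2 4 4
j stops at 7 (2), i stops at 1 (5); swap ⇒ 2 2 4 2 2 3 2 5 2 4 4
j stops at 6 (2), i stops at 2 (4); swap ⇒ 2 2 2 2 2 3 4 5 2 4 4
j stops at 4 (2), i stops at 3 (2); swap ⇒ 2 2 2 2 2 3 4 5 2 4 4
j stops at 3, i stops at 4; i≥j ⇒ return 3. data=2 2 2 2 2 3 4 5 2 4 4

4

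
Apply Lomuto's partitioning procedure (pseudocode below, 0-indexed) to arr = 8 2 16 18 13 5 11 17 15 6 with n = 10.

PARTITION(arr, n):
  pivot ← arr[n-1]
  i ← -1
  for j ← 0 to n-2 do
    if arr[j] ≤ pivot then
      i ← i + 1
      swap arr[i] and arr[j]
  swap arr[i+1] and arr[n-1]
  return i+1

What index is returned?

2

pivot = arr[9] = 6; i = -1
j=0: arr[0]=8 > 6 → no swap
j=1: arr[1]=2 ≤ 6 → i=0, swap arr[0],arr[1] → 2 8 16 18 13 5 11 17 15 6
j=2: arr[2]=16 > 6 → no swap
j=3: arr[3]=18 > 6 → no swap
j=4: arr[4]=13 > 6 → no swap
j=5: arr[5]=5 ≤ 6 → i=1, swap arr[1],arr[5] → 2 5 16 18 13 8 11 17 15 6
j=6: arr[6]=11 > 6 → no swap
j=7: arr[7]=17 > 6 → no swap
j=8: arr[8]=15 > 6 → no swap
final swap arr[2],arr[9] → 2 5 6 18 13 8 11 17 15 16; return 2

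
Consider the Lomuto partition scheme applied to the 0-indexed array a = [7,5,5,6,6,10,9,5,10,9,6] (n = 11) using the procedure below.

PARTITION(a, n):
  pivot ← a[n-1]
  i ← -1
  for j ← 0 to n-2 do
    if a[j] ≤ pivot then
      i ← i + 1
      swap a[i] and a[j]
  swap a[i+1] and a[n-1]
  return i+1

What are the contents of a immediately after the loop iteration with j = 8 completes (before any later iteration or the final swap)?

pivot = a[10] = 6; i = -1
j=0: a[0]=7 > 6 → no swap
j=1: a[1]=5 ≤ 6 → i=0, swap a[0],a[1] → [5,7,5,6,6,10,9,5,10,9,6]
j=2: a[2]=5 ≤ 6 → i=1, swap a[1],a[2] → [5,5,7,6,6,10,9,5,10,9,6]
j=3: a[3]=6 ≤ 6 → i=2, swap a[2],a[3] → [5,5,6,7,6,10,9,5,10,9,6]
j=4: a[4]=6 ≤ 6 → i=3, swap a[3],a[4] → [5,5,6,6,7,10,9,5,10,9,6]
j=5: a[5]=10 > 6 → no swap
j=6: a[6]=9 > 6 → no swap
j=7: a[7]=5 ≤ 6 → i=4, swap a[4],a[7] → [5,5,6,6,5,10,9,7,10,9,6]
j=8: a[8]=10 > 6 → no swap
(after j=8) a = [5,5,6,6,5,10,9,7,10,9,6]

[5,5,6,6,5,10,9,7,10,9,6]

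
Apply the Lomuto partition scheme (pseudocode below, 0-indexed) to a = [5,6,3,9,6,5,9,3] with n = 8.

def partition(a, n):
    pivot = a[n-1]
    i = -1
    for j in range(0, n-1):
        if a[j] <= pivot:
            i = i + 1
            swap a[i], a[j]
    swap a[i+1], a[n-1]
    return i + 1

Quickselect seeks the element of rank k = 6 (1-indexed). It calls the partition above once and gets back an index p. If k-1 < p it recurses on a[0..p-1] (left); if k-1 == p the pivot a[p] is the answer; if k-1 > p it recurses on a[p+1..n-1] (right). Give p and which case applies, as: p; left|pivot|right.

1; right

pivot=3, i=-1
j=0: 5>3, skip
j=1: 6>3, skip
j=2: 3≤3, i=0, swap(0,2) ⇒ [3,6,5,9,6,5,9,3]
j=3: 9>3, skip
j=4: 6>3, skip
j=5: 5>3, skip
j=6: 9>3, skip
swap(1,7) ⇒ [3,3,5,9,6,5,9,6]; return 1
p = 1; k-1 = 5 > 1 ⇒ right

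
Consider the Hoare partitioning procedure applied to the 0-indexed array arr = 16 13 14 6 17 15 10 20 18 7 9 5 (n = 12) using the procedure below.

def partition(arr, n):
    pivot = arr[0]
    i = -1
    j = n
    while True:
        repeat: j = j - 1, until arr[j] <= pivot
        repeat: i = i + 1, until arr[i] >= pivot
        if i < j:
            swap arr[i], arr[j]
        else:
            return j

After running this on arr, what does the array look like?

5 13 14 6 9 15 10 7 18 20 17 16

pivot = arr[0] = 16; i = -1, j = 12
j→11 (arr[11]=5≤16), i→0 (arr[0]=16≥16); i<j, swap → 5 13 14 6 17 15 10 20 18 7 9 16
j→10 (arr[10]=9≤16), i→4 (arr[4]=17≥16); i<j, swap → 5 13 14 6 9 15 10 20 18 7 17 16
j→9 (arr[9]=7≤16), i→7 (arr[7]=20≥16); i<j, swap → 5 13 14 6 9 15 10 7 18 20 17 16
j→7, i→8; i≥j, return j=7. arr = 5 13 14 6 9 15 10 7 18 20 17 16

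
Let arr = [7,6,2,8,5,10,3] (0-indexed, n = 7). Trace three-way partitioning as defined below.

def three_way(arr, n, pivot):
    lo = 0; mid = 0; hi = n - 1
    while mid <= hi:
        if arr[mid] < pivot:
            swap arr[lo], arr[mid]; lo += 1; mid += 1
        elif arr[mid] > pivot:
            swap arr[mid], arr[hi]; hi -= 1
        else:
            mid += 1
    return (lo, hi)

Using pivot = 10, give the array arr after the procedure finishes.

[7,6,2,8,5,3,10]

lo=0 mid=0 hi=6
7<10: swap(0,0), lo=1 mid=1 ⇒ [7,6,2,8,5,10,3]
6<10: swap(1,1), lo=2 mid=2 ⇒ [7,6,2,8,5,10,3]
2<10: swap(2,2), lo=3 mid=3 ⇒ [7,6,2,8,5,10,3]
8<10: swap(3,3), lo=4 mid=4 ⇒ [7,6,2,8,5,10,3]
5<10: swap(4,4), lo=5 mid=5 ⇒ [7,6,2,8,5,10,3]
10=10: mid=6
3<10: swap(5,6), lo=6 mid=7 ⇒ [7,6,2,8,5,3,10]
done. lo=6 hi=6; arr=[7,6,2,8,5,3,10]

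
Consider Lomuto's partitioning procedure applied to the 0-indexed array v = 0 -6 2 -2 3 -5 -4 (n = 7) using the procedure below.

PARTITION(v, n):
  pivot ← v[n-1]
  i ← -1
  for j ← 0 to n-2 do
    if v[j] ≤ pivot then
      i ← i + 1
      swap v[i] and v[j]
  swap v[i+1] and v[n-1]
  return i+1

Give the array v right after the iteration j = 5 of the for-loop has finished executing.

-6 -5 2 -2 3 0 -4

pivot = v[6] = -4; i = -1
j=0: v[0]=0 > -4 → no swap
j=1: v[1]=-6 ≤ -4 → i=0, swap v[0],v[1] → -6 0 2 -2 3 -5 -4
j=2: v[2]=2 > -4 → no swap
j=3: v[3]=-2 > -4 → no swap
j=4: v[4]=3 > -4 → no swap
j=5: v[5]=-5 ≤ -4 → i=1, swap v[1],v[5] → -6 -5 2 -2 3 0 -4
(after j=5) v = -6 -5 2 -2 3 0 -4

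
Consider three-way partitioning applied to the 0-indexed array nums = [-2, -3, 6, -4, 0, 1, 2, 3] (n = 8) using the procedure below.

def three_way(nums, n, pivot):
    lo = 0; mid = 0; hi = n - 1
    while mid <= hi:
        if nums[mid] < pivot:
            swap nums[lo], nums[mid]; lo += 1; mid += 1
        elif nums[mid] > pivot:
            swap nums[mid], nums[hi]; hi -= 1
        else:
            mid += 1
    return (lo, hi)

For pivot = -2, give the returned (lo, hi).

(2, 2)

pivot = -2; lo=0, mid=0, hi=7
nums[mid]=-2=-2: mid=1
nums[mid]=-3<-2: swap nums[0],nums[1]; lo=1,mid=2 → [-3, -2, 6, -4, 0, 1, 2, 3]
nums[mid]=6>-2: swap nums[2],nums[7]; hi=6 → [-3, -2, 3, -4, 0, 1, 2, 6]
nums[mid]=3>-2: swap nums[2],nums[6]; hi=5 → [-3, -2, 2, -4, 0, 1, 3, 6]
nums[mid]=2>-2: swap nums[2],nums[5]; hi=4 → [-3, -2, 1, -4, 0, 2, 3, 6]
nums[mid]=1>-2: swap nums[2],nums[4]; hi=3 → [-3, -2, 0, -4, 1, 2, 3, 6]
nums[mid]=0>-2: swap nums[2],nums[3]; hi=2 → [-3, -2, -4, 0, 1, 2, 3, 6]
nums[mid]=-4<-2: swap nums[1],nums[2]; lo=2,mid=3 → [-3, -4, -2, 0, 1, 2, 3, 6]
end: lo=2, hi=2; nums = [-3, -4, -2, 0, 1, 2, 3, 6]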